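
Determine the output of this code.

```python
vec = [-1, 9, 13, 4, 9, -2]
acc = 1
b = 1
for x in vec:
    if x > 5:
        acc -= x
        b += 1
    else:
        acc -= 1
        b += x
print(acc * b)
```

-165

x=-1: not >5, acc = 1-1 = 0; b=0
x=9: >5, acc = 0-9 = -9; b=1
x=13: >5, acc = (-9)-13 = -22; b=2
x=4: not >5, acc = (-22)-1 = -23; b=6
x=9: >5, acc = (-23)-9 = -32; b=7
x=-2: not >5, acc = (-32)-1 = -33; b=5
acc*b = (-33)*5 = -165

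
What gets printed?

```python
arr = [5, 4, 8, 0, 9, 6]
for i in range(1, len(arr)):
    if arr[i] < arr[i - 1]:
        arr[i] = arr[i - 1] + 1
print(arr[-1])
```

i=1: 4<5, arr[1] = 5+1 = 6 → [5, 6, 8, 0, 9, 6]
i=2: 8>=6, unchanged → [5, 6, 8, 0, 9, 6]
i=3: 0<8, arr[3] = 8+1 = 9 → [5, 6, 8, 9, 9, 6]
i=4: 9>=9, unchanged → [5, 6, 8, 9, 9, 6]
i=5: 6<9, arr[5] = 9+1 = 10 → [5, 6, 8, 9, 9, 10]

10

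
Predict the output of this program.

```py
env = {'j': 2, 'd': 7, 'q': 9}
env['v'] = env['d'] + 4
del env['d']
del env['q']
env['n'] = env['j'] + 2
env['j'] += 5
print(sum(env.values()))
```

22

env['v'] = env['d']+4 = 11 → {'j': 2, 'd': 7, 'q': 9, 'v': 11}
del 'd' → {'j': 2, 'q': 9, 'v': 11}
del 'q' → {'j': 2, 'v': 11}
env['n'] = env['j']+2 = 4 → {'j': 2, 'v': 11, 'n': 4}
env['j'] = 2+5 = 7 → {'j': 7, 'v': 11, 'n': 4}
sum of values = 22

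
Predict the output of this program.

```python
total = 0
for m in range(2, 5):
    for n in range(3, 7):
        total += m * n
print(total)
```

m=2,n=3: total = 0+6 = 6
m=2,n=4: total = 6+8 = 14
m=2,n=5: total = 14+10 = 24
m=2,n=6: total = 24+12 = 36
m=3,n=3: total = 36+9 = 45
m=3,n=4: total = 45+12 = 57
m=3,n=5: total = 57+15 = 72
m=3,n=6: total = 72+18 = 90
m=4,n=3: total = 90+12 = 102
m=4,n=4: total = 102+16 = 118
m=4,n=5: total = 118+20 = 138
m=4,n=6: total = 138+24 = 162

162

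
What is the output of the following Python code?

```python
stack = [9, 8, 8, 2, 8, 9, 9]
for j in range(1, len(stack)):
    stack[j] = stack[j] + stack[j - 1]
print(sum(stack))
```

j=1: stack[1] = 8+9 = 17 → [9, 17, 8, 2, 8, 9, 9]
j=2: stack[2] = 8+17 = 25 → [9, 17, 25, 2, 8, 9, 9]
j=3: stack[3] = 2+25 = 27 → [9, 17, 25, 27, 8, 9, 9]
j=4: stack[4] = 8+27 = 35 → [9, 17, 25, 27, 35, 9, 9]
j=5: stack[5] = 9+35 = 44 → [9, 17, 25, 27, 35, 44, 9]
j=6: stack[6] = 9+44 = 53 → [9, 17, 25, 27, 35, 44, 53]
sum = 210

210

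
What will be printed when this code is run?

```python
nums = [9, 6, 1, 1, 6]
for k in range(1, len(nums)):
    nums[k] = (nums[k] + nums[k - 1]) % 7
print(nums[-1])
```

k=1: nums[1] = (6+9)%7 = 1 → [9, 1, 1, 1, 6]
k=2: nums[2] = (1+1)%7 = 2 → [9, 1, 2, 1, 6]
k=3: nums[3] = (1+2)%7 = 3 → [9, 1, 2, 3, 6]
k=4: nums[4] = (6+3)%7 = 2 → [9, 1, 2, 3, 2]

2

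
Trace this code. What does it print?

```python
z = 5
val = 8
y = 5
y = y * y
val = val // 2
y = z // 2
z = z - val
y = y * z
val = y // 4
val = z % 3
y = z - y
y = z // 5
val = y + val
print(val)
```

1

y = 5*5 = 25
val = 8//2 = 4
y = 5//2 = 2
z = 5-4 = 1
y = 2*1 = 2
val = 2//4 = 0
val = 1%3 = 1
y = 1-2 = -1
y = 1//5 = 0
val = 0+1 = 1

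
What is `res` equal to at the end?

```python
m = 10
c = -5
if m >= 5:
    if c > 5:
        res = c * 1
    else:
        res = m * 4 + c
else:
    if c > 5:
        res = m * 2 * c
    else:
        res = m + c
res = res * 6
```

210

m=10, c=-5
m >= 5 is True; c > 5 is False
→ res = m * 4 + c = 35
res = 35*6 = 210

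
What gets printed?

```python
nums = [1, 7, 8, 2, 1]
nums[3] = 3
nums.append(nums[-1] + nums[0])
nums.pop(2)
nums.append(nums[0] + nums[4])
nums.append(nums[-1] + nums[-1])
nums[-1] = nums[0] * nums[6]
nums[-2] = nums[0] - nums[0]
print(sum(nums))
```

nums[3] = 3 → [1, 7, 8, 3, 1]
append nums[-1]+nums[0] = 1+1 = 2 → [1, 7, 8, 3, 1, 2]
pop(2) removes 8 → [1, 7, 3, 1, 2]
append nums[0]+nums[4] = 1+2 = 3 → [1, 7, 3, 1, 2, 3]
append nums[-1]+nums[-1] = 3+3 = 6 → [1, 7, 3, 1, 2, 3, 6]
nums[-1] = nums[0]*nums[6] = 1*6 = 6 → [1, 7, 3, 1, 2, 3, 6]
nums[-2] = nums[0]-nums[0] = 1-1 = 0 → [1, 7, 3, 1, 2, 0, 6]
sum = 20

20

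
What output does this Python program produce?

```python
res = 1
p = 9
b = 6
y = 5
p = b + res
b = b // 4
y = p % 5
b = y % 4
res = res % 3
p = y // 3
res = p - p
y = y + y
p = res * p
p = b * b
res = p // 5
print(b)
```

p = 6+1 = 7
b = 6//4 = 1
y = 7%5 = 2
b = 2%4 = 2
res = 1%3 = 1
p = 2//3 = 0
res = 0-0 = 0
y = 2+2 = 4
p = 0*0 = 0
p = 2*2 = 4
res = 4//5 = 0

2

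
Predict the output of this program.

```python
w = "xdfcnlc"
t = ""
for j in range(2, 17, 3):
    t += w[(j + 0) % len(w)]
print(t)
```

j=2: add w[2]='f' → 'f'
j=5: add w[5]='l' → 'fl'
j=8: add w[1]='d' → 'fld'
j=11: add w[4]='n' → 'fldn'
j=14: add w[0]='x' → 'fldnx'

fldnx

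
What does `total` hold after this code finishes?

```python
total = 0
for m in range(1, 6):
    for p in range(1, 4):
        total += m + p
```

75

m=1,p=1: total = 0+2 = 2
m=1,p=2: total = 2+3 = 5
m=1,p=3: total = 5+4 = 9
m=2,p=1: total = 9+3 = 12
m=2,p=2: total = 12+4 = 16
m=2,p=3: total = 16+5 = 21
m=3,p=1: total = 21+4 = 25
m=3,p=2: total = 25+5 = 30
m=3,p=3: total = 30+6 = 36
m=4,p=1: total = 36+5 = 41
m=4,p=2: total = 41+6 = 47
m=4,p=3: total = 47+7 = 54
m=5,p=1: total = 54+6 = 60
m=5,p=2: total = 60+7 = 67
m=5,p=3: total = 67+8 = 75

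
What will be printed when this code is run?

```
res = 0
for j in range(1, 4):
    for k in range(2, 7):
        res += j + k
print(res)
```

j=1,k=2: res = 0+3 = 3
j=1,k=3: res = 3+4 = 7
j=1,k=4: res = 7+5 = 12
j=1,k=5: res = 12+6 = 18
j=1,k=6: res = 18+7 = 25
j=2,k=2: res = 25+4 = 29
j=2,k=3: res = 29+5 = 34
j=2,k=4: res = 34+6 = 40
j=2,k=5: res = 40+7 = 47
j=2,k=6: res = 47+8 = 55
j=3,k=2: res = 55+5 = 60
j=3,k=3: res = 60+6 = 66
j=3,k=4: res = 66+7 = 73
j=3,k=5: res = 73+8 = 81
j=3,k=6: res = 81+9 = 90

90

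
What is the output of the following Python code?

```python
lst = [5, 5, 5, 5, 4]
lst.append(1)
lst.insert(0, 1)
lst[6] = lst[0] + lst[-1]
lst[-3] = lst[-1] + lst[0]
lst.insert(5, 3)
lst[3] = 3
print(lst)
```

append 1 → [5, 5, 5, 5, 4, 1]
insert 1 at 0 → [1, 5, 5, 5, 5, 4, 1]
lst[6] = lst[0]+lst[-1] = 1+1 = 2 → [1, 5, 5, 5, 5, 4, 2]
lst[-3] = lst[-1]+lst[0] = 2+1 = 3 → [1, 5, 5, 5, 3, 4, 2]
insert 3 at 5 → [1, 5, 5, 5, 3, 3, 4, 2]
lst[3] = 3 → [1, 5, 5, 3, 3, 3, 4, 2]

[1, 5, 5, 3, 3, 3, 4, 2]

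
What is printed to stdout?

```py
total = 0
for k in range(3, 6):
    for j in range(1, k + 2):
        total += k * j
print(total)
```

195

k=3,j=1: total = 0+3 = 3
k=3,j=2: total = 3+6 = 9
k=3,j=3: total = 9+9 = 18
k=3,j=4: total = 18+12 = 30
k=4,j=1: total = 30+4 = 34
k=4,j=2: total = 34+8 = 42
k=4,j=3: total = 42+12 = 54
k=4,j=4: total = 54+16 = 70
k=4,j=5: total = 70+20 = 90
k=5,j=1: total = 90+5 = 95
k=5,j=2: total = 95+10 = 105
k=5,j=3: total = 105+15 = 120
k=5,j=4: total = 120+20 = 140
k=5,j=5: total = 140+25 = 165
k=5,j=6: total = 165+30 = 195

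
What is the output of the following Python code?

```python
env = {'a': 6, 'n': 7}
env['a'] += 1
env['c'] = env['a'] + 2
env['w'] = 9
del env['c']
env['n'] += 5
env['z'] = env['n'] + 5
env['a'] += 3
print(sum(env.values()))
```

env['a'] = 6+1 = 7 → {'a': 7, 'n': 7}
env['c'] = env['a']+2 = 9 → {'a': 7, 'n': 7, 'c': 9}
env['w'] = 9 → {'a': 7, 'n': 7, 'c': 9, 'w': 9}
del 'c' → {'a': 7, 'n': 7, 'w': 9}
env['n'] = 7+5 = 12 → {'a': 7, 'n': 12, 'w': 9}
env['z'] = env['n']+5 = 17 → {'a': 7, 'n': 12, 'w': 9, 'z': 17}
env['a'] = 7+3 = 10 → {'a': 10, 'n': 12, 'w': 9, 'z': 17}
sum of values = 48

48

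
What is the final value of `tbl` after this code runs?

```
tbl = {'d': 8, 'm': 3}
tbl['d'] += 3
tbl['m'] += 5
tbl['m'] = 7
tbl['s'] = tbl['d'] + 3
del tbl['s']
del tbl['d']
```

{'m': 7}

tbl['d'] = 8+3 = 11 → {'d': 11, 'm': 3}
tbl['m'] = 3+5 = 8 → {'d': 11, 'm': 8}
tbl['m'] = 7 → {'d': 11, 'm': 7}
tbl['s'] = tbl['d']+3 = 14 → {'d': 11, 'm': 7, 's': 14}
del 's' → {'d': 11, 'm': 7}
del 'd' → {'m': 7}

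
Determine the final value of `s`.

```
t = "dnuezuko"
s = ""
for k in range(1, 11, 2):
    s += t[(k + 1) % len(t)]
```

'uzkdu'

k=1: add t[2]='u' → 'u'
k=3: add t[4]='z' → 'uz'
k=5: add t[6]='k' → 'uzk'
k=7: add t[0]='d' → 'uzkd'
k=9: add t[2]='u' → 'uzkdu'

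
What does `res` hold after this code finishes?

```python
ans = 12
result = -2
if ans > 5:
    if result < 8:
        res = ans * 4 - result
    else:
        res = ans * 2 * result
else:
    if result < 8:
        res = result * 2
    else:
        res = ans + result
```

50

ans=12, result=-2
ans > 5 is True; result < 8 is True
→ res = ans * 4 - result = 50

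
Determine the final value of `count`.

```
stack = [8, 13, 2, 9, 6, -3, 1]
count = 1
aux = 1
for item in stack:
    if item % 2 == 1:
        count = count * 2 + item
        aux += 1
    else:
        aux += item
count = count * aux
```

item=8: not odd; aux=9
item=13: odd, count = 1*2+13 = 15; aux=10
item=2: not odd; aux=12
item=9: odd, count = 15*2+9 = 39; aux=13
item=6: not odd; aux=19
item=-3: odd, count = 39*2+(-3) = 75; aux=20
item=1: odd, count = 75*2+1 = 151; aux=21
count*aux = 151*21 = 3171

3171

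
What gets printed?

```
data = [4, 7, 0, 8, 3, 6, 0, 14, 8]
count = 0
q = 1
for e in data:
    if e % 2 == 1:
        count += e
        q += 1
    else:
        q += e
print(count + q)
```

53

e=4: not odd; q=5
e=7: odd, count = 0+7 = 7; q=6
e=0: not odd; q=6
e=8: not odd; q=14
e=3: odd, count = 7+3 = 10; q=15
e=6: not odd; q=21
e=0: not odd; q=21
e=14: not odd; q=35
e=8: not odd; q=43
count+q = 10+43 = 53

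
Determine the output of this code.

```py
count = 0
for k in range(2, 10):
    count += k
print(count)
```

k=2: count = 0+2 = 2
k=3: count = 2+3 = 5
k=4: count = 5+4 = 9
k=5: count = 9+5 = 14
k=6: count = 14+6 = 20
k=7: count = 20+7 = 27
k=8: count = 27+8 = 35
k=9: count = 35+9 = 44

44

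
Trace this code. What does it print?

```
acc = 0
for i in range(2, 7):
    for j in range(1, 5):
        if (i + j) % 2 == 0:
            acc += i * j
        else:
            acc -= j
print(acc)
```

i=2,j=1: odd sum, acc = 0-1 = -1
i=2,j=2: even sum, acc = (-1)+4 = 3
i=2,j=3: odd sum, acc = 3-3 = 0
i=2,j=4: even sum, acc = 0+8 = 8
i=3,j=1: even sum, acc = 8+3 = 11
i=3,j=2: odd sum, acc = 11-2 = 9
i=3,j=3: even sum, acc = 9+9 = 18
i=3,j=4: odd sum, acc = 18-4 = 14
i=4,j=1: odd sum, acc = 14-1 = 13
i=4,j=2: even sum, acc = 13+8 = 21
i=4,j=3: odd sum, acc = 21-3 = 18
i=4,j=4: even sum, acc = 18+16 = 34
i=5,j=1: even sum, acc = 34+5 = 39
i=5,j=2: odd sum, acc = 39-2 = 37
i=5,j=3: even sum, acc = 37+15 = 52
i=5,j=4: odd sum, acc = 52-4 = 48
i=6,j=1: odd sum, acc = 48-1 = 47
i=6,j=2: even sum, acc = 47+12 = 59
i=6,j=3: odd sum, acc = 59-3 = 56
i=6,j=4: even sum, acc = 56+24 = 80

80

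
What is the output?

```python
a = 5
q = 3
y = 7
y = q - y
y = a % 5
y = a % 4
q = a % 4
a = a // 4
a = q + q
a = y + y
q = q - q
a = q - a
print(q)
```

0

y = 3-7 = -4
y = 5%5 = 0
y = 5%4 = 1
q = 5%4 = 1
a = 5//4 = 1
a = 1+1 = 2
a = 1+1 = 2
q = 1-1 = 0
a = 0-2 = -2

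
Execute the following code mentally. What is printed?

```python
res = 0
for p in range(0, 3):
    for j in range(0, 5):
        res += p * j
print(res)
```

30

p=0,j=0: res = 0+0 = 0
p=0,j=1: res = 0+0 = 0
p=0,j=2: res = 0+0 = 0
p=0,j=3: res = 0+0 = 0
p=0,j=4: res = 0+0 = 0
p=1,j=0: res = 0+0 = 0
p=1,j=1: res = 0+1 = 1
p=1,j=2: res = 1+2 = 3
p=1,j=3: res = 3+3 = 6
p=1,j=4: res = 6+4 = 10
p=2,j=0: res = 10+0 = 10
p=2,j=1: res = 10+2 = 12
p=2,j=2: res = 12+4 = 16
p=2,j=3: res = 16+6 = 22
p=2,j=4: res = 22+8 = 30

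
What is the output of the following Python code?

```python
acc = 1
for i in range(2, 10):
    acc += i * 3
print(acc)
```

i=2: acc = 1+2*3 = 7
i=3: acc = 7+3*3 = 16
i=4: acc = 16+4*3 = 28
i=5: acc = 28+5*3 = 43
i=6: acc = 43+6*3 = 61
i=7: acc = 61+7*3 = 82
i=8: acc = 82+8*3 = 106
i=9: acc = 106+9*3 = 133

133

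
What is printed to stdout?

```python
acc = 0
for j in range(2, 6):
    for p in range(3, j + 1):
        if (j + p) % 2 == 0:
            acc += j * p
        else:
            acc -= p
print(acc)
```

58

j=3,p=3: even sum, acc = 0+9 = 9
j=4,p=3: odd sum, acc = 9-3 = 6
j=4,p=4: even sum, acc = 6+16 = 22
j=5,p=3: even sum, acc = 22+15 = 37
j=5,p=4: odd sum, acc = 37-4 = 33
j=5,p=5: even sum, acc = 33+25 = 58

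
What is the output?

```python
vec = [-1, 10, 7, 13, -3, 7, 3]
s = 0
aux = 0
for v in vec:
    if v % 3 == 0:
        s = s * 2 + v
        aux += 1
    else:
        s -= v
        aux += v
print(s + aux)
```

-95

v=-1: not %3==0, s = 0-(-1) = 1; aux=-1
v=10: not %3==0, s = 1-10 = -9; aux=9
v=7: not %3==0, s = (-9)-7 = -16; aux=16
v=13: not %3==0, s = (-16)-13 = -29; aux=29
v=-3: %3==0, s = (-29)*2+(-3) = -61; aux=30
v=7: not %3==0, s = (-61)-7 = -68; aux=37
v=3: %3==0, s = (-68)*2+3 = -133; aux=38
s+aux = (-133)+38 = -95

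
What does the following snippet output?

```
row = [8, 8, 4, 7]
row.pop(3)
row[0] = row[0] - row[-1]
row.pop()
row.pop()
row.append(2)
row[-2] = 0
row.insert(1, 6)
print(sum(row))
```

pop(3) removes 7 → [8, 8, 4]
row[0] = row[0]-row[-1] = 8-4 = 4 → [4, 8, 4]
pop() removes 4 → [4, 8]
pop() removes 8 → [4]
append 2 → [4, 2]
row[-2] = 0 → [0, 2]
insert 6 at 1 → [0, 6, 2]
sum = 8

8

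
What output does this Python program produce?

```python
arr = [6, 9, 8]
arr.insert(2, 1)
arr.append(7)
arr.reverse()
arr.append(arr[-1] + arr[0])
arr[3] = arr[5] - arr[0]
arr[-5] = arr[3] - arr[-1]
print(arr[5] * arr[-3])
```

78

insert 1 at 2 → [6, 9, 1, 8]
append 7 → [6, 9, 1, 8, 7]
reverse → [7, 8, 1, 9, 6]
append arr[-1]+arr[0] = 6+7 = 13 → [7, 8, 1, 9, 6, 13]
arr[3] = arr[5]-arr[0] = 13-7 = 6 → [7, 8, 1, 6, 6, 13]
arr[-5] = arr[3]-arr[-1] = 6-13 = -7 → [7, -7, 1, 6, 6, 13]
arr[5]*arr[-3] = 13*6 = 78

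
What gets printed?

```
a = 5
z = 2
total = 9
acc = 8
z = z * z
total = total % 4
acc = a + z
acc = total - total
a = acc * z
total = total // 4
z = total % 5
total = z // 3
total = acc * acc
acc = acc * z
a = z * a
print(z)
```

0

z = 2*2 = 4
total = 9%4 = 1
acc = 5+4 = 9
acc = 1-1 = 0
a = 0*4 = 0
total = 1//4 = 0
z = 0%5 = 0
total = 0//3 = 0
total = 0*0 = 0
acc = 0*0 = 0
a = 0*0 = 0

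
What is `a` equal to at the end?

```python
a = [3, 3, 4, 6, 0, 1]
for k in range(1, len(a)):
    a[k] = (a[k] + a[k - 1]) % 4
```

k=1: a[1] = (3+3)%4 = 2 → [3, 2, 4, 6, 0, 1]
k=2: a[2] = (4+2)%4 = 2 → [3, 2, 2, 6, 0, 1]
k=3: a[3] = (6+2)%4 = 0 → [3, 2, 2, 0, 0, 1]
k=4: a[4] = (0+0)%4 = 0 → [3, 2, 2, 0, 0, 1]
k=5: a[5] = (1+0)%4 = 1 → [3, 2, 2, 0, 0, 1]

[3, 2, 2, 0, 0, 1]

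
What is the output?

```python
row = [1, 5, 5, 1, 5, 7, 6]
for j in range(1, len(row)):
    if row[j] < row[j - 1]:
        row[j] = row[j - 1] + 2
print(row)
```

[1, 5, 5, 7, 9, 11, 13]

j=1: 5>=1, unchanged → [1, 5, 5, 1, 5, 7, 6]
j=2: 5>=5, unchanged → [1, 5, 5, 1, 5, 7, 6]
j=3: 1<5, row[3] = 5+2 = 7 → [1, 5, 5, 7, 5, 7, 6]
j=4: 5<7, row[4] = 7+2 = 9 → [1, 5, 5, 7, 9, 7, 6]
j=5: 7<9, row[5] = 9+2 = 11 → [1, 5, 5, 7, 9, 11, 6]
j=6: 6<11, row[6] = 11+2 = 13 → [1, 5, 5, 7, 9, 11, 13]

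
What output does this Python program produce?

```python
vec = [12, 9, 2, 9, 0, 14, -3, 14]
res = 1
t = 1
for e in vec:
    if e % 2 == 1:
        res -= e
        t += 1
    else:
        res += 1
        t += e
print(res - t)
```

e=12: not odd, res = 1+1 = 2; t=13
e=9: odd, res = 2-9 = -7; t=14
e=2: not odd, res = (-7)+1 = -6; t=16
e=9: odd, res = (-6)-9 = -15; t=17
e=0: not odd, res = (-15)+1 = -14; t=17
e=14: not odd, res = (-14)+1 = -13; t=31
e=-3: odd, res = (-13)-(-3) = -10; t=32
e=14: not odd, res = (-10)+1 = -9; t=46
res-t = (-9)-46 = -55

-55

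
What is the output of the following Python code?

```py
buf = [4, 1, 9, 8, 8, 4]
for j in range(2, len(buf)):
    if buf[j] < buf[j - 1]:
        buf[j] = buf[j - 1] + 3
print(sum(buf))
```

59

j=2: 9>=1, unchanged → [4, 1, 9, 8, 8, 4]
j=3: 8<9, buf[3] = 9+3 = 12 → [4, 1, 9, 12, 8, 4]
j=4: 8<12, buf[4] = 12+3 = 15 → [4, 1, 9, 12, 15, 4]
j=5: 4<15, buf[5] = 15+3 = 18 → [4, 1, 9, 12, 15, 18]
sum = 59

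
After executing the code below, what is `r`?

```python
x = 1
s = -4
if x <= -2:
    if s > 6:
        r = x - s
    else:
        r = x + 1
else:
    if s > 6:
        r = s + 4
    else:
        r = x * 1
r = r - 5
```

x=1, s=-4
x <= -2 is False; s > 6 is False
→ r = x * 1 = 1
r = 1-5 = -4

-4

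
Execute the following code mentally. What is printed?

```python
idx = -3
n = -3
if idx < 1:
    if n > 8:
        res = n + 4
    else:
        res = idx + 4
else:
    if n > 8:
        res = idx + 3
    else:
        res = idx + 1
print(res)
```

idx=-3, n=-3
idx < 1 is True; n > 8 is False
→ res = idx + 4 = 1

1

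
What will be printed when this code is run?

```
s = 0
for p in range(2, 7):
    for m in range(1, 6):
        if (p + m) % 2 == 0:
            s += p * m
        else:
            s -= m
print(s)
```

p=2,m=1: odd sum, s = 0-1 = -1
p=2,m=2: even sum, s = (-1)+4 = 3
p=2,m=3: odd sum, s = 3-3 = 0
p=2,m=4: even sum, s = 0+8 = 8
p=2,m=5: odd sum, s = 8-5 = 3
p=3,m=1: even sum, s = 3+3 = 6
p=3,m=2: odd sum, s = 6-2 = 4
p=3,m=3: even sum, s = 4+9 = 13
p=3,m=4: odd sum, s = 13-4 = 9
p=3,m=5: even sum, s = 9+15 = 24
p=4,m=1: odd sum, s = 24-1 = 23
p=4,m=2: even sum, s = 23+8 = 31
p=4,m=3: odd sum, s = 31-3 = 28
p=4,m=4: even sum, s = 28+16 = 44
p=4,m=5: odd sum, s = 44-5 = 39
p=5,m=1: even sum, s = 39+5 = 44
p=5,m=2: odd sum, s = 44-2 = 42
p=5,m=3: even sum, s = 42+15 = 57
p=5,m=4: odd sum, s = 57-4 = 53
p=5,m=5: even sum, s = 53+25 = 78
p=6,m=1: odd sum, s = 78-1 = 77
p=6,m=2: even sum, s = 77+12 = 89
p=6,m=3: odd sum, s = 89-3 = 86
p=6,m=4: even sum, s = 86+24 = 110
p=6,m=5: odd sum, s = 110-5 = 105

105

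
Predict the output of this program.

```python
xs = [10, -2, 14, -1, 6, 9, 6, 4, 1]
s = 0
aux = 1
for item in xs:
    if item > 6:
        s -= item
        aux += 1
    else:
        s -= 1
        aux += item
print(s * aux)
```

-702

item=10: >6, s = 0-10 = -10; aux=2
item=-2: not >6, s = (-10)-1 = -11; aux=0
item=14: >6, s = (-11)-14 = -25; aux=1
item=-1: not >6, s = (-25)-1 = -26; aux=0
item=6: not >6, s = (-26)-1 = -27; aux=6
item=9: >6, s = (-27)-9 = -36; aux=7
item=6: not >6, s = (-36)-1 = -37; aux=13
item=4: not >6, s = (-37)-1 = -38; aux=17
item=1: not >6, s = (-38)-1 = -39; aux=18
s*aux = (-39)*18 = -702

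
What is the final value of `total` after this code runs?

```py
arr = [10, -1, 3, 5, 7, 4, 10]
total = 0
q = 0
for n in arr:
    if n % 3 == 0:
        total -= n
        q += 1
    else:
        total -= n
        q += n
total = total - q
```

-74

n=10: not %3==0, total = 0-10 = -10; q=10
n=-1: not %3==0, total = (-10)-(-1) = -9; q=9
n=3: %3==0, total = (-9)-3 = -12; q=10
n=5: not %3==0, total = (-12)-5 = -17; q=15
n=7: not %3==0, total = (-17)-7 = -24; q=22
n=4: not %3==0, total = (-24)-4 = -28; q=26
n=10: not %3==0, total = (-28)-10 = -38; q=36
total-q = (-38)-36 = -74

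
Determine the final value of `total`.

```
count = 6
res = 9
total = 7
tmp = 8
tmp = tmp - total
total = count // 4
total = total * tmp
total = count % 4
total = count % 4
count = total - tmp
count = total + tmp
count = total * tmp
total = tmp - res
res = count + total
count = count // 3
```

tmp = 8-7 = 1
total = 6//4 = 1
total = 1*1 = 1
total = 6%4 = 2
total = 6%4 = 2
count = 2-1 = 1
count = 2+1 = 3
count = 2*1 = 2
total = 1-9 = -8
res = 2+(-8) = -6
count = 2//3 = 0

-8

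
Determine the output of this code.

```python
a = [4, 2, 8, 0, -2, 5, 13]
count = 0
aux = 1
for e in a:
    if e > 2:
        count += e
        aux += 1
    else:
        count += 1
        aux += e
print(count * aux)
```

165

e=4: >2, count = 0+4 = 4; aux=2
e=2: not >2, count = 4+1 = 5; aux=4
e=8: >2, count = 5+8 = 13; aux=5
e=0: not >2, count = 13+1 = 14; aux=5
e=-2: not >2, count = 14+1 = 15; aux=3
e=5: >2, count = 15+5 = 20; aux=4
e=13: >2, count = 20+13 = 33; aux=5
count*aux = 33*5 = 165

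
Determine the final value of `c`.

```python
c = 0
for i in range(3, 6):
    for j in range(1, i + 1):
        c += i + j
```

i=3,j=1: c = 0+4 = 4
i=3,j=2: c = 4+5 = 9
i=3,j=3: c = 9+6 = 15
i=4,j=1: c = 15+5 = 20
i=4,j=2: c = 20+6 = 26
i=4,j=3: c = 26+7 = 33
i=4,j=4: c = 33+8 = 41
i=5,j=1: c = 41+6 = 47
i=5,j=2: c = 47+7 = 54
i=5,j=3: c = 54+8 = 62
i=5,j=4: c = 62+9 = 71
i=5,j=5: c = 71+10 = 81

81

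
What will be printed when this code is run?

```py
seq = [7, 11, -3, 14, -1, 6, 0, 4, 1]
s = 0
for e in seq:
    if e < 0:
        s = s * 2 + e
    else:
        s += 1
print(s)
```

7

e=7: not <0, s = 0+1 = 1
e=11: not <0, s = 1+1 = 2
e=-3: <0, s = 2*2+(-3) = 1
e=14: not <0, s = 1+1 = 2
e=-1: <0, s = 2*2+(-1) = 3
e=6: not <0, s = 3+1 = 4
e=0: not <0, s = 4+1 = 5
e=4: not <0, s = 5+1 = 6
e=1: not <0, s = 6+1 = 7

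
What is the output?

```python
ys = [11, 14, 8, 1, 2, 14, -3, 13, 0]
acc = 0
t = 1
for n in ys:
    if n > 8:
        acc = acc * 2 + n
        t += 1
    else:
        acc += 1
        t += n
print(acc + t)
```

213

n=11: >8, acc = 0*2+11 = 11; t=2
n=14: >8, acc = 11*2+14 = 36; t=3
n=8: not >8, acc = 36+1 = 37; t=11
n=1: not >8, acc = 37+1 = 38; t=12
n=2: not >8, acc = 38+1 = 39; t=14
n=14: >8, acc = 39*2+14 = 92; t=15
n=-3: not >8, acc = 92+1 = 93; t=12
n=13: >8, acc = 93*2+13 = 199; t=13
n=0: not >8, acc = 199+1 = 200; t=13
acc+t = 200+13 = 213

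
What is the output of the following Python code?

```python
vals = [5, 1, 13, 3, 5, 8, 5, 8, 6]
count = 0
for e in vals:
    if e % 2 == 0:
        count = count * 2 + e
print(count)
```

54

e=5: not even
e=1: not even
e=13: not even
e=3: not even
e=5: not even
e=8: even, count = 0*2+8 = 8
e=5: not even
e=8: even, count = 8*2+8 = 24
e=6: even, count = 24*2+6 = 54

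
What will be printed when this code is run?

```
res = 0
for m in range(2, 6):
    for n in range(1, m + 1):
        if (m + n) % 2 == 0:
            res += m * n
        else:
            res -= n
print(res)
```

72

m=2,n=1: odd sum, res = 0-1 = -1
m=2,n=2: even sum, res = (-1)+4 = 3
m=3,n=1: even sum, res = 3+3 = 6
m=3,n=2: odd sum, res = 6-2 = 4
m=3,n=3: even sum, res = 4+9 = 13
m=4,n=1: odd sum, res = 13-1 = 12
m=4,n=2: even sum, res = 12+8 = 20
m=4,n=3: odd sum, res = 20-3 = 17
m=4,n=4: even sum, res = 17+16 = 33
m=5,n=1: even sum, res = 33+5 = 38
m=5,n=2: odd sum, res = 38-2 = 36
m=5,n=3: even sum, res = 36+15 = 51
m=5,n=4: odd sum, res = 51-4 = 47
m=5,n=5: even sum, res = 47+25 = 72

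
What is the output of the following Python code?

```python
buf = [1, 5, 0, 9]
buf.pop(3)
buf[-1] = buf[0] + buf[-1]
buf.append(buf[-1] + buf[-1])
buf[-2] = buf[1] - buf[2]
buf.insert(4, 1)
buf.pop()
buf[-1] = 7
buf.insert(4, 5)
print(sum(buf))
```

pop(3) removes 9 → [1, 5, 0]
buf[-1] = buf[0]+buf[-1] = 1+0 = 1 → [1, 5, 1]
append buf[-1]+buf[-1] = 1+1 = 2 → [1, 5, 1, 2]
buf[-2] = buf[1]-buf[2] = 5-1 = 4 → [1, 5, 4, 2]
insert 1 at 4 → [1, 5, 4, 2, 1]
pop() removes 1 → [1, 5, 4, 2]
buf[-1] = 7 → [1, 5, 4, 7]
insert 5 at 4 → [1, 5, 4, 7, 5]
sum = 22

22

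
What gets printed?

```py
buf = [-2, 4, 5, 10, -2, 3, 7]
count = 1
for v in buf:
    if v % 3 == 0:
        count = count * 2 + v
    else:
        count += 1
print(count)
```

16

v=-2: not %3==0, count = 1+1 = 2
v=4: not %3==0, count = 2+1 = 3
v=5: not %3==0, count = 3+1 = 4
v=10: not %3==0, count = 4+1 = 5
v=-2: not %3==0, count = 5+1 = 6
v=3: %3==0, count = 6*2+3 = 15
v=7: not %3==0, count = 15+1 = 16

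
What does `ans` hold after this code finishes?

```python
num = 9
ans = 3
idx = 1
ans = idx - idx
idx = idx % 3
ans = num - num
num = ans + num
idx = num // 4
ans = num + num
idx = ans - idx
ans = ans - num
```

ans = 1-1 = 0
idx = 1%3 = 1
ans = 9-9 = 0
num = 0+9 = 9
idx = 9//4 = 2
ans = 9+9 = 18
idx = 18-2 = 16
ans = 18-9 = 9

9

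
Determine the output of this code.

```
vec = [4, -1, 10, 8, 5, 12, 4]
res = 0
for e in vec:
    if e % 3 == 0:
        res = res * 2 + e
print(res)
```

12

e=4: not %3==0
e=-1: not %3==0
e=10: not %3==0
e=8: not %3==0
e=5: not %3==0
e=12: %3==0, res = 0*2+12 = 12
e=4: not %3==0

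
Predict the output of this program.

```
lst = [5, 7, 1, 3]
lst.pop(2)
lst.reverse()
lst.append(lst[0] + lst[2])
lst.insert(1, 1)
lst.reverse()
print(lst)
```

[8, 5, 7, 1, 3]

pop(2) removes 1 → [5, 7, 3]
reverse → [3, 7, 5]
append lst[0]+lst[2] = 3+5 = 8 → [3, 7, 5, 8]
insert 1 at 1 → [3, 1, 7, 5, 8]
reverse → [8, 5, 7, 1, 3]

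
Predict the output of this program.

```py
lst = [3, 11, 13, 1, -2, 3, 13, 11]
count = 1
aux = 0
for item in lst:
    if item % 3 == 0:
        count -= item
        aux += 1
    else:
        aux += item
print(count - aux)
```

item=3: %3==0, count = 1-3 = -2; aux=1
item=11: not %3==0; aux=12
item=13: not %3==0; aux=25
item=1: not %3==0; aux=26
item=-2: not %3==0; aux=24
item=3: %3==0, count = (-2)-3 = -5; aux=25
item=13: not %3==0; aux=38
item=11: not %3==0; aux=49
count-aux = (-5)-49 = -54

-54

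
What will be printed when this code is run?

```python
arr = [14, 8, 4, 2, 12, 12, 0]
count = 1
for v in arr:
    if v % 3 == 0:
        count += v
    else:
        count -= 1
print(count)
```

21

v=14: not %3==0, count = 1-1 = 0
v=8: not %3==0, count = 0-1 = -1
v=4: not %3==0, count = (-1)-1 = -2
v=2: not %3==0, count = (-2)-1 = -3
v=12: %3==0, count = (-3)+12 = 9
v=12: %3==0, count = 9+12 = 21
v=0: %3==0, count = 21+0 = 21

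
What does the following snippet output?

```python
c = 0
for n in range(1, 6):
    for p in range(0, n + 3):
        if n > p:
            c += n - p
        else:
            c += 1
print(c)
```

50

n=1,p=0: 1>0, c = 0+1 = 1
n=1,p=1: not 1>1, c = 1+1 = 2
n=1,p=2: not 1>2, c = 2+1 = 3
n=1,p=3: not 1>3, c = 3+1 = 4
n=2,p=0: 2>0, c = 4+2 = 6
n=2,p=1: 2>1, c = 6+1 = 7
n=2,p=2: not 2>2, c = 7+1 = 8
n=2,p=3: not 2>3, c = 8+1 = 9
n=2,p=4: not 2>4, c = 9+1 = 10
n=3,p=0: 3>0, c = 10+3 = 13
n=3,p=1: 3>1, c = 13+2 = 15
n=3,p=2: 3>2, c = 15+1 = 16
n=3,p=3: not 3>3, c = 16+1 = 17
n=3,p=4: not 3>4, c = 17+1 = 18
n=3,p=5: not 3>5, c = 18+1 = 19
n=4,p=0: 4>0, c = 19+4 = 23
n=4,p=1: 4>1, c = 23+3 = 26
n=4,p=2: 4>2, c = 26+2 = 28
n=4,p=3: 4>3, c = 28+1 = 29
n=4,p=4: not 4>4, c = 29+1 = 30
n=4,p=5: not 4>5, c = 30+1 = 31
n=4,p=6: not 4>6, c = 31+1 = 32
n=5,p=0: 5>0, c = 32+5 = 37
n=5,p=1: 5>1, c = 37+4 = 41
n=5,p=2: 5>2, c = 41+3 = 44
n=5,p=3: 5>3, c = 44+2 = 46
n=5,p=4: 5>4, c = 46+1 = 47
n=5,p=5: not 5>5, c = 47+1 = 48
n=5,p=6: not 5>6, c = 48+1 = 49
n=5,p=7: not 5>7, c = 49+1 = 50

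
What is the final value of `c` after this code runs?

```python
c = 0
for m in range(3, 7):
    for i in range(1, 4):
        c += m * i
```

m=3,i=1: c = 0+3 = 3
m=3,i=2: c = 3+6 = 9
m=3,i=3: c = 9+9 = 18
m=4,i=1: c = 18+4 = 22
m=4,i=2: c = 22+8 = 30
m=4,i=3: c = 30+12 = 42
m=5,i=1: c = 42+5 = 47
m=5,i=2: c = 47+10 = 57
m=5,i=3: c = 57+15 = 72
m=6,i=1: c = 72+6 = 78
m=6,i=2: c = 78+12 = 90
m=6,i=3: c = 90+18 = 108

108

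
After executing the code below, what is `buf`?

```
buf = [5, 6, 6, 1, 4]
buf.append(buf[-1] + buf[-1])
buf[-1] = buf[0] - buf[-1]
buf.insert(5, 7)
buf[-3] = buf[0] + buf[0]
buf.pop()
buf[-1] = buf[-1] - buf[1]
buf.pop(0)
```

[6, 6, 1, 10, 1]

append buf[-1]+buf[-1] = 4+4 = 8 → [5, 6, 6, 1, 4, 8]
buf[-1] = buf[0]-buf[-1] = 5-8 = -3 → [5, 6, 6, 1, 4, -3]
insert 7 at 5 → [5, 6, 6, 1, 4, 7, -3]
buf[-3] = buf[0]+buf[0] = 5+5 = 10 → [5, 6, 6, 1, 10, 7, -3]
pop() removes -3 → [5, 6, 6, 1, 10, 7]
buf[-1] = buf[-1]-buf[1] = 7-6 = 1 → [5, 6, 6, 1, 10, 1]
pop(0) removes 5 → [6, 6, 1, 10, 1]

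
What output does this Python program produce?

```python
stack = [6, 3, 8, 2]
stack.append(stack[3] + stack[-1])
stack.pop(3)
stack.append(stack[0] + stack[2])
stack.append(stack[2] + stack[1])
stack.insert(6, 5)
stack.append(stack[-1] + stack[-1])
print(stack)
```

append stack[3]+stack[-1] = 2+2 = 4 → [6, 3, 8, 2, 4]
pop(3) removes 2 → [6, 3, 8, 4]
append stack[0]+stack[2] = 6+8 = 14 → [6, 3, 8, 4, 14]
append stack[2]+stack[1] = 8+3 = 11 → [6, 3, 8, 4, 14, 11]
insert 5 at 6 → [6, 3, 8, 4, 14, 11, 5]
append stack[-1]+stack[-1] = 5+5 = 10 → [6, 3, 8, 4, 14, 11, 5, 10]

[6, 3, 8, 4, 14, 11, 5, 10]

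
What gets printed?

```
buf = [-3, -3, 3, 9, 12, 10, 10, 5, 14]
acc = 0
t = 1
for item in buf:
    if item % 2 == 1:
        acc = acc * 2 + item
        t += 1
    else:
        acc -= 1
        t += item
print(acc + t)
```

8

item=-3: odd, acc = 0*2+(-3) = -3; t=2
item=-3: odd, acc = (-3)*2+(-3) = -9; t=3
item=3: odd, acc = (-9)*2+3 = -15; t=4
item=9: odd, acc = (-15)*2+9 = -21; t=5
item=12: not odd, acc = (-21)-1 = -22; t=17
item=10: not odd, acc = (-22)-1 = -23; t=27
item=10: not odd, acc = (-23)-1 = -24; t=37
item=5: odd, acc = (-24)*2+5 = -43; t=38
item=14: not odd, acc = (-43)-1 = -44; t=52
acc+t = (-44)+52 = 8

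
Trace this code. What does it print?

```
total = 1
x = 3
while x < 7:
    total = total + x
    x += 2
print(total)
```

9

x=3: total = 1+3 = 4
x=5: total = 4+5 = 9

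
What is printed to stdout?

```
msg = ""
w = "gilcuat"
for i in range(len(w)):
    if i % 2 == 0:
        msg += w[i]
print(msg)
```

i=0: add 'g' → 'g'
i=1: skip
i=2: add 'l' → 'gl'
i=3: skip
i=4: add 'u' → 'glu'
i=5: skip
i=6: add 't' → 'glut'

glut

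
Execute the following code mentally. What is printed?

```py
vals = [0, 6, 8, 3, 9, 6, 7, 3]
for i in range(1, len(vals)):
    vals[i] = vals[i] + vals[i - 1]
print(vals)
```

i=1: vals[1] = 6+0 = 6 → [0, 6, 8, 3, 9, 6, 7, 3]
i=2: vals[2] = 8+6 = 14 → [0, 6, 14, 3, 9, 6, 7, 3]
i=3: vals[3] = 3+14 = 17 → [0, 6, 14, 17, 9, 6, 7, 3]
i=4: vals[4] = 9+17 = 26 → [0, 6, 14, 17, 26, 6, 7, 3]
i=5: vals[5] = 6+26 = 32 → [0, 6, 14, 17, 26, 32, 7, 3]
i=6: vals[6] = 7+32 = 39 → [0, 6, 14, 17, 26, 32, 39, 3]
i=7: vals[7] = 3+39 = 42 → [0, 6, 14, 17, 26, 32, 39, 42]

[0, 6, 14, 17, 26, 32, 39, 42]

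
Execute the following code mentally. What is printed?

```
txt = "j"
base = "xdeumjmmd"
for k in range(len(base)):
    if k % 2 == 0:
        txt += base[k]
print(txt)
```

jxemmd

k=0: add 'x' → 'jx'
k=1: skip
k=2: add 'e' → 'jxe'
k=3: skip
k=4: add 'm' → 'jxem'
k=5: skip
k=6: add 'm' → 'jxemm'
k=7: skip
k=8: add 'd' → 'jxemmd'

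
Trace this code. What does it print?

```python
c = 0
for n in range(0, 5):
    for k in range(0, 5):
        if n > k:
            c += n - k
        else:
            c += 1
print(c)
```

35

n=0,k=0: not 0>0, c = 0+1 = 1
n=0,k=1: not 0>1, c = 1+1 = 2
n=0,k=2: not 0>2, c = 2+1 = 3
n=0,k=3: not 0>3, c = 3+1 = 4
n=0,k=4: not 0>4, c = 4+1 = 5
n=1,k=0: 1>0, c = 5+1 = 6
n=1,k=1: not 1>1, c = 6+1 = 7
n=1,k=2: not 1>2, c = 7+1 = 8
n=1,k=3: not 1>3, c = 8+1 = 9
n=1,k=4: not 1>4, c = 9+1 = 10
n=2,k=0: 2>0, c = 10+2 = 12
n=2,k=1: 2>1, c = 12+1 = 13
n=2,k=2: not 2>2, c = 13+1 = 14
n=2,k=3: not 2>3, c = 14+1 = 15
n=2,k=4: not 2>4, c = 15+1 = 16
n=3,k=0: 3>0, c = 16+3 = 19
n=3,k=1: 3>1, c = 19+2 = 21
n=3,k=2: 3>2, c = 21+1 = 22
n=3,k=3: not 3>3, c = 22+1 = 23
n=3,k=4: not 3>4, c = 23+1 = 24
n=4,k=0: 4>0, c = 24+4 = 28
n=4,k=1: 4>1, c = 28+3 = 31
n=4,k=2: 4>2, c = 31+2 = 33
n=4,k=3: 4>3, c = 33+1 = 34
n=4,k=4: not 4>4, c = 34+1 = 35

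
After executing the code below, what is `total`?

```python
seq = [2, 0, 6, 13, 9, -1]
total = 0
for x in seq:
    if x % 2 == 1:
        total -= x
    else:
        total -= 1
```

-24

x=2: not odd, total = 0-1 = -1
x=0: not odd, total = (-1)-1 = -2
x=6: not odd, total = (-2)-1 = -3
x=13: odd, total = (-3)-13 = -16
x=9: odd, total = (-16)-9 = -25
x=-1: odd, total = (-25)-(-1) = -24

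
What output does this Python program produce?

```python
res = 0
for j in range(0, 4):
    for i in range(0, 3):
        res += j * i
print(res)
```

18

j=0,i=0: res = 0+0 = 0
j=0,i=1: res = 0+0 = 0
j=0,i=2: res = 0+0 = 0
j=1,i=0: res = 0+0 = 0
j=1,i=1: res = 0+1 = 1
j=1,i=2: res = 1+2 = 3
j=2,i=0: res = 3+0 = 3
j=2,i=1: res = 3+2 = 5
j=2,i=2: res = 5+4 = 9
j=3,i=0: res = 9+0 = 9
j=3,i=1: res = 9+3 = 12
j=3,i=2: res = 12+6 = 18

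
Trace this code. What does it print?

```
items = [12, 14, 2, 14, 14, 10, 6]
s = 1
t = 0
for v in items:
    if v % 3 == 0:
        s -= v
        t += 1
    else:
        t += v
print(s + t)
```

39

v=12: %3==0, s = 1-12 = -11; t=1
v=14: not %3==0; t=15
v=2: not %3==0; t=17
v=14: not %3==0; t=31
v=14: not %3==0; t=45
v=10: not %3==0; t=55
v=6: %3==0, s = (-11)-6 = -17; t=56
s+t = (-17)+56 = 39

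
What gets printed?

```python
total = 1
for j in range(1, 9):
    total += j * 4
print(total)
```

145

j=1: total = 1+1*4 = 5
j=2: total = 5+2*4 = 13
j=3: total = 13+3*4 = 25
j=4: total = 25+4*4 = 41
j=5: total = 41+5*4 = 61
j=6: total = 61+6*4 = 85
j=7: total = 85+7*4 = 113
j=8: total = 113+8*4 = 145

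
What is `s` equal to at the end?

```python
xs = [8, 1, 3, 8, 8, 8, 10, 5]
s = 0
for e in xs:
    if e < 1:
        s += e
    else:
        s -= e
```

e=8: not <1, s = 0-8 = -8
e=1: not <1, s = (-8)-1 = -9
e=3: not <1, s = (-9)-3 = -12
e=8: not <1, s = (-12)-8 = -20
e=8: not <1, s = (-20)-8 = -28
e=8: not <1, s = (-28)-8 = -36
e=10: not <1, s = (-36)-10 = -46
e=5: not <1, s = (-46)-5 = -51

-51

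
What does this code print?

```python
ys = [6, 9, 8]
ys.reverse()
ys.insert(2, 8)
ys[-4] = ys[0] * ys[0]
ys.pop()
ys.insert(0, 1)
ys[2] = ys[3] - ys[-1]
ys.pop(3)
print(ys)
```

reverse → [8, 9, 6]
insert 8 at 2 → [8, 9, 8, 6]
ys[-4] = ys[0]*ys[0] = 8*8 = 64 → [64, 9, 8, 6]
pop() removes 6 → [64, 9, 8]
insert 1 at 0 → [1, 64, 9, 8]
ys[2] = ys[3]-ys[-1] = 8-8 = 0 → [1, 64, 0, 8]
pop(3) removes 8 → [1, 64, 0]

[1, 64, 0]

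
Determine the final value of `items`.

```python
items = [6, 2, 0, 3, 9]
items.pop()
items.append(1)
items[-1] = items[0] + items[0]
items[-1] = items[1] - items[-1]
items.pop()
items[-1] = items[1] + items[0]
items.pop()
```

pop() removes 9 → [6, 2, 0, 3]
append 1 → [6, 2, 0, 3, 1]
items[-1] = items[0]+items[0] = 6+6 = 12 → [6, 2, 0, 3, 12]
items[-1] = items[1]-items[-1] = 2-12 = -10 → [6, 2, 0, 3, -10]
pop() removes -10 → [6, 2, 0, 3]
items[-1] = items[1]+items[0] = 2+6 = 8 → [6, 2, 0, 8]
pop() removes 8 → [6, 2, 0]

[6, 2, 0]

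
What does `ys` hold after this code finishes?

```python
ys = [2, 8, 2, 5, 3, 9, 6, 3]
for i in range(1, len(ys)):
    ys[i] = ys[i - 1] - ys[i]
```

i=1: ys[1] = 2-8 = -6 → [2, -6, 2, 5, 3, 9, 6, 3]
i=2: ys[2] = (-6)-2 = -8 → [2, -6, -8, 5, 3, 9, 6, 3]
i=3: ys[3] = (-8)-5 = -13 → [2, -6, -8, -13, 3, 9, 6, 3]
i=4: ys[4] = (-13)-3 = -16 → [2, -6, -8, -13, -16, 9, 6, 3]
i=5: ys[5] = (-16)-9 = -25 → [2, -6, -8, -13, -16, -25, 6, 3]
i=6: ys[6] = (-25)-6 = -31 → [2, -6, -8, -13, -16, -25, -31, 3]
i=7: ys[7] = (-31)-3 = -34 → [2, -6, -8, -13, -16, -25, -31, -34]

[2, -6, -8, -13, -16, -25, -31, -34]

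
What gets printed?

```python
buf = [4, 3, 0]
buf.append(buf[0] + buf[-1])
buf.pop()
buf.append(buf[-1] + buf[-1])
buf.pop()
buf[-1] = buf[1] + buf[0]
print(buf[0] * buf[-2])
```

12

append buf[0]+buf[-1] = 4+0 = 4 → [4, 3, 0, 4]
pop() removes 4 → [4, 3, 0]
append buf[-1]+buf[-1] = 0+0 = 0 → [4, 3, 0, 0]
pop() removes 0 → [4, 3, 0]
buf[-1] = buf[1]+buf[0] = 3+4 = 7 → [4, 3, 7]
buf[0]*buf[-2] = 4*3 = 12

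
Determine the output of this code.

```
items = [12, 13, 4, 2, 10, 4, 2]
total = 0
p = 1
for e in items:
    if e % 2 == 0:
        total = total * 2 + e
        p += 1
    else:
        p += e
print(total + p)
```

534

e=12: even, total = 0*2+12 = 12; p=2
e=13: not even; p=15
e=4: even, total = 12*2+4 = 28; p=16
e=2: even, total = 28*2+2 = 58; p=17
e=10: even, total = 58*2+10 = 126; p=18
e=4: even, total = 126*2+4 = 256; p=19
e=2: even, total = 256*2+2 = 514; p=20
total+p = 514+20 = 534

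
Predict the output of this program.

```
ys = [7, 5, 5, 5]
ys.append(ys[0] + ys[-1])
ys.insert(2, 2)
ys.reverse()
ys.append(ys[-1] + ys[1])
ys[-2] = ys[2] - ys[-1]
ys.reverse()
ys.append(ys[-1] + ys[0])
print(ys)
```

append ys[0]+ys[-1] = 7+5 = 12 → [7, 5, 5, 5, 12]
insert 2 at 2 → [7, 5, 2, 5, 5, 12]
reverse → [12, 5, 5, 2, 5, 7]
append ys[-1]+ys[1] = 7+5 = 12 → [12, 5, 5, 2, 5, 7, 12]
ys[-2] = ys[2]-ys[-1] = 5-12 = -7 → [12, 5, 5, 2, 5, -7, 12]
reverse → [12, -7, 5, 2, 5, 5, 12]
append ys[-1]+ys[0] = 12+12 = 24 → [12, -7, 5, 2, 5, 5, 12, 24]

[12, -7, 5, 2, 5, 5, 12, 24]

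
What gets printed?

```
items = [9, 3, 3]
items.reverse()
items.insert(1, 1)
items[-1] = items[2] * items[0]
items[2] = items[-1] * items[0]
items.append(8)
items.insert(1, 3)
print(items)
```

[3, 3, 1, 27, 9, 8]

reverse → [3, 3, 9]
insert 1 at 1 → [3, 1, 3, 9]
items[-1] = items[2]*items[0] = 3*3 = 9 → [3, 1, 3, 9]
items[2] = items[-1]*items[0] = 9*3 = 27 → [3, 1, 27, 9]
append 8 → [3, 1, 27, 9, 8]
insert 3 at 1 → [3, 3, 1, 27, 9, 8]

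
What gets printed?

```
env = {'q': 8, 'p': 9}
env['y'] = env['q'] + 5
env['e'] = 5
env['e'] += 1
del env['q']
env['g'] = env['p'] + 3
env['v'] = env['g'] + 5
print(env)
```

env['y'] = env['q']+5 = 13 → {'q': 8, 'p': 9, 'y': 13}
env['e'] = 5 → {'q': 8, 'p': 9, 'y': 13, 'e': 5}
env['e'] = 5+1 = 6 → {'q': 8, 'p': 9, 'y': 13, 'e': 6}
del 'q' → {'p': 9, 'y': 13, 'e': 6}
env['g'] = env['p']+3 = 12 → {'p': 9, 'y': 13, 'e': 6, 'g': 12}
env['v'] = env['g']+5 = 17 → {'p': 9, 'y': 13, 'e': 6, 'g': 12, 'v': 17}

{'p': 9, 'y': 13, 'e': 6, 'g': 12, 'v': 17}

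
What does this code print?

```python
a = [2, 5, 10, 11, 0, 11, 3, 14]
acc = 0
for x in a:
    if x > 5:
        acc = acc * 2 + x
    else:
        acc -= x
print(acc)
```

42

x=2: not >5, acc = 0-2 = -2
x=5: not >5, acc = (-2)-5 = -7
x=10: >5, acc = (-7)*2+10 = -4
x=11: >5, acc = (-4)*2+11 = 3
x=0: not >5, acc = 3-0 = 3
x=11: >5, acc = 3*2+11 = 17
x=3: not >5, acc = 17-3 = 14
x=14: >5, acc = 14*2+14 = 42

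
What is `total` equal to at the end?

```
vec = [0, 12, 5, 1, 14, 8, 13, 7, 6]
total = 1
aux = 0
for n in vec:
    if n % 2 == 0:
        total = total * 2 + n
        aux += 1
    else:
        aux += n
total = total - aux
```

n=0: even, total = 1*2+0 = 2; aux=1
n=12: even, total = 2*2+12 = 16; aux=2
n=5: not even; aux=7
n=1: not even; aux=8
n=14: even, total = 16*2+14 = 46; aux=9
n=8: even, total = 46*2+8 = 100; aux=10
n=13: not even; aux=23
n=7: not even; aux=30
n=6: even, total = 100*2+6 = 206; aux=31
total-aux = 206-31 = 175

175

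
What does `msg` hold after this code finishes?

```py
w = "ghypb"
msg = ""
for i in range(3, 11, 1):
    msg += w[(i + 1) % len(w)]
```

'bghypbgh'

i=3: add w[4]='b' → 'b'
i=4: add w[0]='g' → 'bg'
i=5: add w[1]='h' → 'bgh'
i=6: add w[2]='y' → 'bghy'
i=7: add w[3]='p' → 'bghyp'
i=8: add w[4]='b' → 'bghypb'
i=9: add w[0]='g' → 'bghypbg'
i=10: add w[1]='h' → 'bghypbgh'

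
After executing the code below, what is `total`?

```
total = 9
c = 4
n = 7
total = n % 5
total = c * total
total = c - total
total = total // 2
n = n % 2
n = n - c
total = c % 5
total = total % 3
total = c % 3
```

total = 7%5 = 2
total = 4*2 = 8
total = 4-8 = -4
total = (-4)//2 = -2
n = 7%2 = 1
n = 1-4 = -3
total = 4%5 = 4
total = 4%3 = 1
total = 4%3 = 1

1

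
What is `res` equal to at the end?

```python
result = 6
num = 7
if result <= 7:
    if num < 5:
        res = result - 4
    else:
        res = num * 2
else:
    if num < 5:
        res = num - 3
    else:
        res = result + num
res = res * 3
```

result=6, num=7
result <= 7 is True; num < 5 is False
→ res = num * 2 = 14
res = 14*3 = 42

42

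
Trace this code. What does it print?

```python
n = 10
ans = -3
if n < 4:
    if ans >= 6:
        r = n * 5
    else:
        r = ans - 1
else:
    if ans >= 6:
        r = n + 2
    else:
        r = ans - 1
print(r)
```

n=10, ans=-3
n < 4 is False; ans >= 6 is False
→ r = ans - 1 = -4

-4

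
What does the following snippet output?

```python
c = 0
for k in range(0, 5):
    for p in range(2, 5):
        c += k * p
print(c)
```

90

k=0,p=2: c = 0+0 = 0
k=0,p=3: c = 0+0 = 0
k=0,p=4: c = 0+0 = 0
k=1,p=2: c = 0+2 = 2
k=1,p=3: c = 2+3 = 5
k=1,p=4: c = 5+4 = 9
k=2,p=2: c = 9+4 = 13
k=2,p=3: c = 13+6 = 19
k=2,p=4: c = 19+8 = 27
k=3,p=2: c = 27+6 = 33
k=3,p=3: c = 33+9 = 42
k=3,p=4: c = 42+12 = 54
k=4,p=2: c = 54+8 = 62
k=4,p=3: c = 62+12 = 74
k=4,p=4: c = 74+16 = 90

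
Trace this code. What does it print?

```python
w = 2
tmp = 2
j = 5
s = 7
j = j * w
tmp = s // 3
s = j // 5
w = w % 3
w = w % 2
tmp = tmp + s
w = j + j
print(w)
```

20

j = 5*2 = 10
tmp = 7//3 = 2
s = 10//5 = 2
w = 2%3 = 2
w = 2%2 = 0
tmp = 2+2 = 4
w = 10+10 = 20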